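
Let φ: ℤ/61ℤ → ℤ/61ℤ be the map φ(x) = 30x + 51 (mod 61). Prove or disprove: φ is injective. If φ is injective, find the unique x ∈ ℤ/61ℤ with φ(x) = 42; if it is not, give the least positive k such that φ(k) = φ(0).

Recall: φ is injective if φ(s) = φ(t) implies s = t.
If φ(s) = φ(t), then 30s ≡ 30t (mod 61). Because gcd(30, 61) = 1, we may cancel 30 to get s ≡ t (mod 61).
Thus φ is injective.
We now compute 30⁻¹ mod 61 explicitly. Euclid's algorithm: 61 = 2·30 + 1; back-substituting gives 1 = 59·30 − 29·61, so 30⁻¹ ≡ 59 (mod 61).
Since φ is injective, we compute φ⁻¹(42): solve 30x + 51 ≡ 42 (mod 61), i.e. 30x ≡ 52 (mod 61).
Multiplying by 30⁻¹ = 59 gives x ≡ 59·52 = 3068 = 50·61 + 18 ≡ 18 (mod 61).
Check: φ(18) = 30·18 + 51 = 591 = 9·61 + 42 ≡ 42 (mod 61).

18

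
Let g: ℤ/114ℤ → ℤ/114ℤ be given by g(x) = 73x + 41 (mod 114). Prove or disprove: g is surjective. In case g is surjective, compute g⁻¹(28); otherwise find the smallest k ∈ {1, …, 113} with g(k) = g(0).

17

By definition, surjectivity means every element of the codomain has a preimage under g.
Since gcd(73, 114) = 1, 73 is invertible modulo 114. Euclid's algorithm: 114 = 1·73 + 41, 73 = 1·41 + 32, 41 = 1·32 + 9, 32 = 3·9 + 5, 9 = 1·5 + 4, 5 = 1·4 + 1; back-substituting gives 1 = 25·73 − 16·114, so 73⁻¹ ≡ 25 (mod 114).
Then y ↦ 25(y − 41) is a two-sided inverse to g, so every y ∈ ℤ/114ℤ has a preimage.
Thus g is surjective.
Since g is surjective, we find g⁻¹(28): we need 73x ≡ 28 − 41 ≡ 101 (mod 114). Using 73⁻¹ = 25: x ≡ 25·101 = 2525 = 22·114 + 17, so x = 17.
Check: g(17) = 73·17 + 41 = 1282 = 11·114 + 28 ≡ 28 (mod 114).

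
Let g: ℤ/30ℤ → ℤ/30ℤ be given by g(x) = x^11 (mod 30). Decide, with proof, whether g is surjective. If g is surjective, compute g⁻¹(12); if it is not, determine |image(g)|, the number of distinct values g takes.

18

Computing x^11 mod 30 for each x (by repeated squaring, reducing mod 30 at every step), the values g(0), g(1), …, g(29) are: 0, 1, 8, 27, 4, 5, 6, 13, 2, 9, 10, 11, 18, 7, 14, 15, 16, 23, 12, 19, 20, 21, 28, 17, 24, 25, 26, 3, 22, 29.
Every element of ℤ/30ℤ appears exactly once in this list, so g is a bijection, and in particular surjective.
Since g is surjective, we read off the preimage of 12 from the same table: g(18) = 12, so g⁻¹(12) = 18.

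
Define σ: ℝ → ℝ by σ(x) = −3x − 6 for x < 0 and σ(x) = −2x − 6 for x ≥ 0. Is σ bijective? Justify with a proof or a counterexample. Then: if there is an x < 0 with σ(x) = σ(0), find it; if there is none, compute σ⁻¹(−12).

3

Both pieces are strictly decreasing (slopes −3 and −2), so each is injective on its own interval.
The left piece maps (−∞, 0) onto (−6, ∞); the right piece maps [0, ∞) onto (−∞, −6].
Since −6 = −6, the images partition ℝ: σ is injective and surjective, hence bijective.
Because the two images are disjoint, no x < 0 has σ(x) = σ(0), so we compute σ⁻¹(−12): −12 lies in (−∞, −6], so solve −2x − 6 = −12: x = (−12 + 6)/(−2) = 3.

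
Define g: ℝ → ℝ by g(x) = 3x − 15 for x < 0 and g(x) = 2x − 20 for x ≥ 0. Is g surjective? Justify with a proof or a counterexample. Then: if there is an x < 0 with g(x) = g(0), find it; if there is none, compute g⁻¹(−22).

Both pieces are strictly increasing (slopes 3 and 2), so each is injective on its own interval.
The left piece maps (−∞, 0) onto (−∞, −15); the right piece maps [0, ∞) onto [−20, ∞).
The union (−∞, −15) ∪ [−20, ∞) covers ℝ, so g is surjective.
For the follow-up: the images overlap, so an x < 0 with g(x) = g(0) exists. g(0) = −20; solving 3x − 15 = −20 for x < 0 gives x = (−20 + 15)/3 = −5/3.

-5/3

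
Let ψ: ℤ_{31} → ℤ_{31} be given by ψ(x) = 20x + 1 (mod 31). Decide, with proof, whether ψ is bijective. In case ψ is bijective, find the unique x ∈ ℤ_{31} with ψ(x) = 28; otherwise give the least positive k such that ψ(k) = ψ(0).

If ψ(u) = ψ(v), then 20u ≡ 20v (mod 31). Because gcd(20, 31) = 1, we may cancel 20 to get u ≡ v (mod 31).
We now compute 20⁻¹ mod 31 explicitly. Euclid's algorithm: 31 = 1·20 + 11, 20 = 1·11 + 9, 11 = 1·9 + 2, 9 = 4·2 + 1; back-substituting gives 1 = 14·20 − 9·31, so 20⁻¹ ≡ 14 (mod 31).
Then y ↦ 14(y − 1) is a two-sided inverse to ψ, so every y ∈ ℤ_{31} has a preimage.
Therefore ψ is bijective.
Since ψ is bijective, we find ψ⁻¹(28): we need 20x ≡ 28 − 1 ≡ 27 (mod 31). Using 20⁻¹ = 14: x ≡ 14·27 = 378 = 12·31 + 6, so x = 6.
Check: ψ(6) = 20·6 + 1 = 121 = 3·31 + 28 ≡ 28 (mod 31).

6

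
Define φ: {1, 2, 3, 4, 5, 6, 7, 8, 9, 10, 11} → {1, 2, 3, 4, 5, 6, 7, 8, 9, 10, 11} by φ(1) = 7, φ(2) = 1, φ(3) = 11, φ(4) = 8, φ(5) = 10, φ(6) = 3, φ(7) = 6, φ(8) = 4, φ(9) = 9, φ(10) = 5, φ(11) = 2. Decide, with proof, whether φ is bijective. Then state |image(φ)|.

11

The values 7, 1, 11, 8, 10, 3, 6, 4, 9, 5, 2 are a permutation of {1, 2, 3, 4, 5, 6, 7, 8, 9, 10, 11}: each element appears exactly once.
So φ is injective and surjective, hence bijective.
The image of φ is {1, 2, 3, 4, 5, 6, 7, 8, 9, 10, 11}, which has 11 elements.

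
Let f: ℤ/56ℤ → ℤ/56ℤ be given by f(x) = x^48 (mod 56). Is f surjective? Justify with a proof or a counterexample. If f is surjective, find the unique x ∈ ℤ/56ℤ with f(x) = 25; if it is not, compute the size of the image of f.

f(1) = 1^48 = 1.
f(3): Repeated squaring mod 56: 3^1 ≡ 3, 3^2 ≡ 3² = 9, 3^4 ≡ 9² = 81 ≡ 25, 3^8 ≡ 25² = 625 ≡ 9, 3^16 ≡ 9² = 81 ≡ 25, 3^32 ≡ 25² = 625 ≡ 9. Since 48 = 32 + 16, 3^48 ≡ 9·25: 9·25 = 225 ≡ 1. So 3^48 ≡ 1 (mod 56).
So f(1) = f(3) = 1 while 1 ≠ 3, hence f is not injective.
A non-injective map from the 56-element set ℤ/56ℤ to itself takes at most 55 distinct values, so it cannot be surjective. Therefore f is not surjective.
Since f is not surjective, we determine |image(f)|. Computing x^48 mod 56 for each x (by repeated squaring, reducing mod 56 at every step), the values f(0), f(1), …, f(55) are: 0, 1, 8, 1, 8, 1, 8, 49, 8, 1, 8, 1, 8, 1, 0, 1, 8, 1, 8, 1, 8, 49, 8, 1, 8, 1, 8, 1, 0, 1, 8, 1, 8, 1, 8, 49, 8, 1, 8, 1, 8, 1, 0, 1, 8, 1, 8, 1, 8, 49, 8, 1, 8, 1, 8, 1.
The distinct values are {0, 1, 8, 49}; there are 4 of them.

4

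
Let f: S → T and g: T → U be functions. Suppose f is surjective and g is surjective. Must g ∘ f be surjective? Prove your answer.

surjective

Let c ∈ U. Since g is surjective, there is b ∈ T with g(b) = c. Since f is surjective, there is a ∈ S with f(a) = b.
Then (g ∘ f)(a) = g(b) = c. Hence g ∘ f is surjective.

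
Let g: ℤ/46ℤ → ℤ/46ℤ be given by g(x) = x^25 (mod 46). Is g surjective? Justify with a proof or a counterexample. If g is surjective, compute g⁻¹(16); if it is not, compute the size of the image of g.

32

Computing x^25 mod 46 for each x (by repeated squaring, reducing mod 46 at every step), the values g(0), g(1), …, g(45) are: 0, 1, 8, 27, 18, 33, 32, 21, 6, 39, 34, 43, 26, 35, 30, 17, 2, 37, 36, 5, 42, 15, 22, 23, 24, 31, 4, 41, 10, 9, 44, 29, 16, 11, 20, 3, 12, 7, 40, 25, 14, 13, 28, 19, 38, 45.
Every element of ℤ/46ℤ appears exactly once in this list, so g is a bijection, and in particular surjective.
Since g is surjective, we read off the preimage of 16 from the same table: g(32) = 16, so g⁻¹(16) = 32.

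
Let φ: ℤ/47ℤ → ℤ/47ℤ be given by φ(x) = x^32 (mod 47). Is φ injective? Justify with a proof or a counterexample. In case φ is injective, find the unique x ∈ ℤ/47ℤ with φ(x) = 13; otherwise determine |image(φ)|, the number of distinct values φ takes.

24

φ(23): Repeated squaring mod 47: 23^1 ≡ 23, 23^2 ≡ 23² = 529 ≡ 12, 23^4 ≡ 12² = 144 ≡ 3, 23^8 ≡ 3² = 9, 23^16 ≡ 9² = 81 ≡ 34, 23^32 ≡ 34² = 1156 ≡ 28. So 23^32 ≡ 28 (mod 47).
φ(24): Repeated squaring mod 47: 24^1 ≡ 24, 24^2 ≡ 24² = 576 ≡ 12, 24^4 ≡ 12² = 144 ≡ 3, 24^8 ≡ 3² = 9, 24^16 ≡ 9² = 81 ≡ 34, 24^32 ≡ 34² = 1156 ≡ 28. So 24^32 ≡ 28 (mod 47).
So φ(23) = φ(24) = 28 while 23 ≠ 24, thus φ is not injective.
Since φ is not injective, we determine |image(φ)|. Computing x^32 mod 47 for each x (by repeated squaring, reducing mod 47 at every step), the values φ(0), φ(1), …, φ(46) are: 0, 1, 42, 37, 25, 7, 3, 18, 16, 6, 12, 9, 32, 36, 4, 24, 14, 21, 17, 27, 34, 8, 2, 28, 28, 2, 8, 34, 27, 17, 21, 14, 24, 4, 36, 32, 9, 12, 6, 16, 18, 3, 7, 25, 37, 42, 1.
The distinct values are {0, 1, 2, 3, 4, 6, 7, 8, 9, 12, 14, 16, 17, 18, 21, 24, 25, 27, 28, 32, 34, 36, 37, 42}; there are 24 of them.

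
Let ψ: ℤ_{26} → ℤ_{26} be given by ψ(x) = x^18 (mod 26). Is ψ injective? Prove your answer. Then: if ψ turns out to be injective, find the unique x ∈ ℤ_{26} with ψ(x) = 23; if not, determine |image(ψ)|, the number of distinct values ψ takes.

6

ψ(1) = 1^18 = 1.
ψ(3): Repeated squaring mod 26: 3^1 ≡ 3, 3^2 ≡ 3² = 9, 3^4 ≡ 9² = 81 ≡ 3, 3^8 ≡ 3² = 9, 3^16 ≡ 9² = 81 ≡ 3. Since 18 = 16 + 2, 3^18 ≡ 3·9: 3·9 = 27 ≡ 1. So 3^18 ≡ 1 (mod 26).
So ψ(1) = ψ(3) = 1 while 1 ≠ 3, thus ψ is not injective.
Since ψ is not injective, we determine |image(ψ)|. Computing x^18 mod 26 for each x (by repeated squaring, reducing mod 26 at every step), the values ψ(0), ψ(1), …, ψ(25) are: 0, 1, 12, 1, 14, 25, 12, 25, 12, 1, 14, 25, 14, 13, 14, 25, 14, 1, 12, 25, 12, 25, 14, 1, 12, 1.
The distinct values are {0, 1, 12, 13, 14, 25}; there are 6 of them.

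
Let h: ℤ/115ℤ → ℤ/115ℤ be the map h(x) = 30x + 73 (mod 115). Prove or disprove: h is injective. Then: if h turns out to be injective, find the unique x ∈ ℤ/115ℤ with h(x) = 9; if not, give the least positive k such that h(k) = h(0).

23

We have gcd(30, 115) = 5 > 1. Taking x_1 = 0 and x_2 = 23: h(0) = 73 and h(23) = 30·23 + 73 = 763 ≡ 73 (mod 115).
So h(0) = h(23) while 0 ≠ 23, therefore h is not injective.
Since h is not injective, we find the least positive k with h(k) = h(0): this means 30k ≡ 0 (mod 115), i.e. 115 ∣ 30k. Since gcd(30, 115) = 5, dividing through by 5 this holds exactly when 23 ∣ 6k, and as gcd(6, 23) = 1, exactly when 23 ∣ k.
The smallest positive such k is 23.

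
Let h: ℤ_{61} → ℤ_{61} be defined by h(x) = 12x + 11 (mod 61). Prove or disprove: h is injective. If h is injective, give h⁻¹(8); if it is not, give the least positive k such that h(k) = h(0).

Suppose h(a) = h(b) in ℤ_{61}. Then 12a + 11 ≡ 12b + 11 (mod 61), so 12(a − b) ≡ 0 (mod 61).
Since gcd(12, 61) = 1, 12 is invertible modulo 61, hence a − b ≡ 0 (mod 61), i.e. a = b.
Hence h is injective.
We now compute 12⁻¹ mod 61 explicitly. Euclid's algorithm: 61 = 5·12 + 1; back-substituting gives 1 = 56·12 − 11·61, so 12⁻¹ ≡ 56 (mod 61).
Since h is injective, we find h⁻¹(8): we need 12x ≡ 8 − 11 ≡ 58 (mod 61). Using 12⁻¹ = 56: x ≡ 56·58 = 3248 = 53·61 + 15, so x = 15.
Check: h(15) = 12·15 + 11 = 191 = 3·61 + 8 ≡ 8 (mod 61).

15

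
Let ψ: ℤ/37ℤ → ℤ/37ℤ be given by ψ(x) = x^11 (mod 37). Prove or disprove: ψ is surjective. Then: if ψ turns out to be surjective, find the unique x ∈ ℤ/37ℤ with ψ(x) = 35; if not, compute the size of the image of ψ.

32

Since 37 is prime, the nonzero elements of ℤ/37ℤ form a cyclic group of order 36.
As gcd(11, 36) = 1, raising to the 11th power is a bijection on this group: if a^11 ≡ b^11 then (ab^{−1})^11 = 1, and the only element of order dividing gcd(11, 36) = 1 is 1, so a = b.
With ψ(0) = 0 this makes ψ injective on all of ℤ/37ℤ, hence bijective (finite equal-size domain and codomain). In particular ψ is surjective.
Since ψ is surjective, we find the preimage of 35. The inverse of x ↦ x^11 on (ℤ/37ℤ)^× is x ↦ x^23, because 11·23 = 253 = 7·36 + 1 ≡ 1 (mod 36) and x^{36} = 1 for x ≠ 0 (Fermat). So ψ⁻¹(35) = 35^23 mod 37.
Repeated squaring mod 37: 35^1 ≡ 35, 35^2 ≡ 35² = 1225 ≡ 4, 35^4 ≡ 4² = 16, 35^8 ≡ 16² = 256 ≡ 34, 35^16 ≡ 34² = 1156 ≡ 9. Since 23 = 16 + 4 + 2 + 1, 35^23 ≡ 9·16·4·35: 9·16 = 144 ≡ 33, then 33·4 = 132 ≡ 21, then 21·35 = 735 ≡ 32. So 35^23 ≡ 32 (mod 37).
Hence ψ⁻¹(35) = 32.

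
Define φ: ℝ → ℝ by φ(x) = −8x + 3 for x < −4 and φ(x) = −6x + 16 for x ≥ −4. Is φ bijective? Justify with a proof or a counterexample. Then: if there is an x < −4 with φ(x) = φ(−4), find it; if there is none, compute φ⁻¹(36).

-37/8

Both pieces are strictly decreasing (slopes −8 and −6), so each is injective on its own interval.
The left piece maps (−∞, −4) onto (35, ∞); the right piece maps [−4, ∞) onto (−∞, 40].
These images overlap. In particular φ(−4) = 40 (right piece), and solving −8x + 3 = 40 on the left piece gives x = −37/8 < −4.
So φ(−37/8) = φ(−4) with −37/8 ≠ −4, and φ is not injective, hence not bijective. This x = −37/8 is the requested value below −4.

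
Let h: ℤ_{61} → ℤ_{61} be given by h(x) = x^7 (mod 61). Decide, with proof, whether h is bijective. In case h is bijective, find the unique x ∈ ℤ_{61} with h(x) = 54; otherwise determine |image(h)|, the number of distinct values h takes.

Since 61 is prime, the nonzero elements of ℤ_{61} form a cyclic group of order 60.
As gcd(7, 60) = 1, raising to the 7th power is a bijection on this group: if a^7 ≡ b^7 then (ab^{−1})^7 = 1, and the only element of order dividing gcd(7, 60) = 1 is 1, so a = b.
With h(0) = 0 this makes h injective on all of ℤ_{61}, hence bijective (finite equal-size domain and codomain). In particular h is bijective.
Since h is bijective, we find the preimage of 54. The inverse of x ↦ x^7 on (ℤ_{61})^× is x ↦ x^43, because 7·43 = 301 = 5·60 + 1 ≡ 1 (mod 60) and x^{60} = 1 for x ≠ 0 (Fermat). So h⁻¹(54) = 54^43 mod 61.
Repeated squaring mod 61: 54^1 ≡ 54, 54^2 ≡ 54² = 2916 ≡ 49, 54^4 ≡ 49² = 2401 ≡ 22, 54^8 ≡ 22² = 484 ≡ 57, 54^16 ≡ 57² = 3249 ≡ 16, 54^32 ≡ 16² = 256 ≡ 12. Since 43 = 32 + 8 + 2 + 1, 54^43 ≡ 12·57·49·54: 12·57 = 684 ≡ 13, then 13·49 = 637 ≡ 27, then 27·54 = 1458 ≡ 55. So 54^43 ≡ 55 (mod 61).
Hence h⁻¹(54) = 55.

55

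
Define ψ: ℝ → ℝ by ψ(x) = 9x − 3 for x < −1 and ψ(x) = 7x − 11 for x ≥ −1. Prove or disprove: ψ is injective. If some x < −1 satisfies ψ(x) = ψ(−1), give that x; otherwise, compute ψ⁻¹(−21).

Both pieces are strictly increasing (slopes 9 and 7), so each is injective on its own interval.
The left piece maps (−∞, −1) onto (−∞, −12); the right piece maps [−1, ∞) onto [−18, ∞).
These images overlap. In particular ψ(−1) = −18 (right piece), and solving 9x − 3 = −18 on the left piece gives x = −5/3 < −1.
So ψ(−5/3) = ψ(−1) with −5/3 ≠ −1, and ψ is not injective. This x = −5/3 is the requested value below −1.

-5/3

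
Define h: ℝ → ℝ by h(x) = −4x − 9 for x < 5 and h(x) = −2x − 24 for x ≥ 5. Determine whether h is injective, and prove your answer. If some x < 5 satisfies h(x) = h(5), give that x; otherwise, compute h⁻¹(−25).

4

Both pieces are strictly decreasing (slopes −4 and −2), so each is injective on its own interval.
The left piece maps (−∞, 5) onto (−29, ∞); the right piece maps [5, ∞) onto (−∞, −34].
These images are disjoint, so no value is attained by both pieces. So h is injective.
Because the two images are disjoint, no x < 5 has h(x) = h(5), so we compute h⁻¹(−25): −25 lies in (−29, ∞), so solve −4x − 9 = −25: x = (−25 + 9)/(−4) = 4.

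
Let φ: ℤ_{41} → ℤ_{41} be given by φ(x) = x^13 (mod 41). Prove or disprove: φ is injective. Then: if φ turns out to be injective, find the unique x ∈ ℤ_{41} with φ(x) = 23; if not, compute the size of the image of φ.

4

Since 41 is prime, the nonzero elements of ℤ_{41} form a cyclic group of order 40.
As gcd(13, 40) = 1, raising to the 13th power is a bijection on this group: if a^13 ≡ b^13 then (ab^{−1})^13 = 1, and the only element of order dividing gcd(13, 40) = 1 is 1, so a = b.
With φ(0) = 0 this makes φ injective on all of ℤ_{41}, hence bijective (finite equal-size domain and codomain). In particular φ is injective.
Since φ is injective, we find the preimage of 23. The inverse of x ↦ x^13 on (ℤ_{41})^× is x ↦ x^37, because 13·37 = 481 = 12·40 + 1 ≡ 1 (mod 40) and x^{40} = 1 for x ≠ 0 (Fermat). So φ⁻¹(23) = 23^37 mod 41.
Repeated squaring mod 41: 23^1 ≡ 23, 23^2 ≡ 23² = 529 ≡ 37, 23^4 ≡ 37² = 1369 ≡ 16, 23^8 ≡ 16² = 256 ≡ 10, 23^16 ≡ 10² = 100 ≡ 18, 23^32 ≡ 18² = 324 ≡ 37. Since 37 = 32 + 4 + 1, 23^37 ≡ 37·16·23: 37·16 = 592 ≡ 18, then 18·23 = 414 ≡ 4. So 23^37 ≡ 4 (mod 41).
Hence φ⁻¹(23) = 4.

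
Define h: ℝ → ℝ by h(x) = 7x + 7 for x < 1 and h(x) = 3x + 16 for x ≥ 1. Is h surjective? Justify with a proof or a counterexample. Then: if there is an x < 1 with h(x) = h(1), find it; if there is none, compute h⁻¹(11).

Both pieces are strictly increasing (slopes 7 and 3), so each is injective on its own interval.
The left piece maps (−∞, 1) onto (−∞, 14); the right piece maps [1, ∞) onto [19, ∞).
The union (−∞, 14) ∪ [19, ∞) omits the interval between 14 and 19; in particular 14 has no preimage. So h is not surjective.
Because the two images are disjoint, no x < 1 has h(x) = h(1), so we compute h⁻¹(11): 11 lies in (−∞, 14), so solve 7x + 7 = 11: x = (11 − 7)/7 = 4/7.

4/7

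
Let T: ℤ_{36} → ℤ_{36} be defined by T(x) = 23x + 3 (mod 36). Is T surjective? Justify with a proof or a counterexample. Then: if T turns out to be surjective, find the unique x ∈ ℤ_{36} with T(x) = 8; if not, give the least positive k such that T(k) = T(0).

19

Recall: surjectivity means every element of the codomain has a preimage under T.
Since gcd(23, 36) = 1, 23 is invertible modulo 36. Euclid's algorithm: 36 = 1·23 + 13, 23 = 1·13 + 10, 13 = 1·10 + 3, 10 = 3·3 + 1; back-substituting gives 1 = 11·23 − 7·36, so 23⁻¹ ≡ 11 (mod 36).
Then y ↦ 11(y − 3) is a two-sided inverse to T, so every y ∈ ℤ_{36} has a preimage.
Thus T is surjective.
Since T is surjective, we compute T⁻¹(8): solve 23x + 3 ≡ 8 (mod 36), i.e. 23x ≡ 5 (mod 36).
Multiplying by 23⁻¹ = 11 gives x ≡ 11·5 = 55 = 1·36 + 19 ≡ 19 (mod 36).
Check: T(19) = 23·19 + 3 = 440 = 12·36 + 8 ≡ 8 (mod 36).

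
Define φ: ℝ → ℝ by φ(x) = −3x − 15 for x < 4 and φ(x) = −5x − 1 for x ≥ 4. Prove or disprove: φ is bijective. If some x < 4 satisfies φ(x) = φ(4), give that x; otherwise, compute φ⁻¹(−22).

2

Both pieces are strictly decreasing (slopes −3 and −5), so each is injective on its own interval.
The left piece maps (−∞, 4) onto (−27, ∞); the right piece maps [4, ∞) onto (−∞, −21].
These images overlap. In particular φ(4) = −21 (right piece), and solving −3x − 15 = −21 on the left piece gives x = 2 < 4.
So φ(2) = φ(4) with 2 ≠ 4, and φ is not injective, hence not bijective. This x = 2 is the requested value below 4.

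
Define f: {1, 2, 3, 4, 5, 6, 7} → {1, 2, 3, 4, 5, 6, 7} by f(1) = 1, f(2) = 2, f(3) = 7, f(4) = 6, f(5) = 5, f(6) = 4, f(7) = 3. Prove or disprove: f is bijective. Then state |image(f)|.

The values 1, 2, 7, 6, 5, 4, 3 are a permutation of {1, 2, 3, 4, 5, 6, 7}: each element appears exactly once.
So f is injective and surjective, hence bijective.
The image of f is {1, 2, 3, 4, 5, 6, 7}, which has 7 elements.

7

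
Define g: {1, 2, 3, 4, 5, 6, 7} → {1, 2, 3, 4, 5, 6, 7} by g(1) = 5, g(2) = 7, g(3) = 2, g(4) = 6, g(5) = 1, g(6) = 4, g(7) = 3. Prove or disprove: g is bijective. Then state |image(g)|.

7

The values 5, 7, 2, 6, 1, 4, 3 are a permutation of {1, 2, 3, 4, 5, 6, 7}: each element appears exactly once.
So g is injective and surjective, hence bijective.
The image of g is {1, 2, 3, 4, 5, 6, 7}, which has 7 elements.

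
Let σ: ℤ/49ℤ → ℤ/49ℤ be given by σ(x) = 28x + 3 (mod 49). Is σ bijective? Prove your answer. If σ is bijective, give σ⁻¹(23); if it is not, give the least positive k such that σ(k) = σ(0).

7

We have gcd(28, 49) = 7 > 1. Taking u = 0 and v = 7: σ(0) = 3 and σ(7) = 28·7 + 3 = 199 ≡ 3 (mod 49).
So σ(0) = σ(7) while 0 ≠ 7, hence σ is not injective, hence not bijective.
Since σ is not bijective, we find the least positive k with σ(k) = σ(0): this means 28k ≡ 0 (mod 49), i.e. 49 ∣ 28k. Since gcd(28, 49) = 7, dividing through by 7 this holds exactly when 7 ∣ 4k, and as gcd(4, 7) = 1, exactly when 7 ∣ k.
The smallest positive such k is 7.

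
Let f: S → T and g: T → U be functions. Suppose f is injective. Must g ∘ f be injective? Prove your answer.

No. Take S = T = U = {1, 2}, f = identity (injective), and g(x) = 1 for every x.
Then (g ∘ f)(1) = 1 = (g ∘ f)(2) with 1 ≠ 2, so g ∘ f is not injective.

not injective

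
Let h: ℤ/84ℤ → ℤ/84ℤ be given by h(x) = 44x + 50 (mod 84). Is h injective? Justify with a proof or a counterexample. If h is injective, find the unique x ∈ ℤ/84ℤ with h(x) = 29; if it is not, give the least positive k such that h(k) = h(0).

21

Recall: h is injective if h(s) = h(t) implies s = t.
We have gcd(44, 84) = 4 > 1. Taking s = 0 and t = 21: h(0) = 50 and h(21) = 44·21 + 50 = 974 ≡ 50 (mod 84).
So h(0) = h(21) while 0 ≠ 21, so h is not injective.
Since h is not injective, we find the least positive k with h(k) = h(0): this means 44k ≡ 0 (mod 84), i.e. 84 ∣ 44k. Since gcd(44, 84) = 4, dividing through by 4 this holds exactly when 21 ∣ 11k, and as gcd(11, 21) = 1, exactly when 21 ∣ k.
The smallest positive such k is 21.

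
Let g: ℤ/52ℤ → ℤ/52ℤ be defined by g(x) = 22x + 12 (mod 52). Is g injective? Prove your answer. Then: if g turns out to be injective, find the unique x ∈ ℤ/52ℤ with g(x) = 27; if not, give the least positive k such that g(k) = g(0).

By definition, g is injective if g(s) = g(t) implies s = t.
We have gcd(22, 52) = 2 > 1. Taking s = 0 and t = 26: g(0) = 12 and g(26) = 22·26 + 12 = 584 ≡ 12 (mod 52).
So g(0) = g(26) while 0 ≠ 26, therefore g is not injective.
Since g is not injective, we find the least positive k with g(k) = g(0): this means 22k ≡ 0 (mod 52), i.e. 52 ∣ 22k. Since gcd(22, 52) = 2, dividing through by 2 this holds exactly when 26 ∣ 11k, and as gcd(11, 26) = 1, exactly when 26 ∣ k.
The smallest positive such k is 26.

26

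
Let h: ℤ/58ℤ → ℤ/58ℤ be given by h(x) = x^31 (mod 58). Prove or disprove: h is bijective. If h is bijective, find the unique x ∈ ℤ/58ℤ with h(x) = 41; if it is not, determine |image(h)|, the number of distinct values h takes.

17

Computing x^31 mod 58 for each x (by repeated squaring, reducing mod 58 at every step), the values h(0), h(1), …, h(57) are: 0, 1, 8, 27, 6, 9, 42, 53, 48, 33, 14, 55, 46, 51, 18, 11, 36, 41, 32, 15, 54, 39, 34, 45, 20, 23, 2, 21, 28, 29, 30, 37, 56, 35, 38, 13, 24, 19, 4, 43, 26, 17, 22, 47, 40, 7, 12, 3, 44, 25, 10, 5, 16, 49, 52, 31, 50, 57.
Every element of ℤ/58ℤ appears exactly once in this list, so h is a bijection, and in particular bijective.
Since h is bijective, we read off the preimage of 41 from the same table: h(17) = 41, so h⁻¹(41) = 17.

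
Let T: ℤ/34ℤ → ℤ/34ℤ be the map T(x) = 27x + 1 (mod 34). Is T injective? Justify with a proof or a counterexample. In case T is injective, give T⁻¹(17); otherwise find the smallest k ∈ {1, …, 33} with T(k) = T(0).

22

Recall: injectivity means: for all s, t in the domain, T(s) = T(t) implies s = t.
Suppose T(s) = T(t) in ℤ/34ℤ. Then 27s + 1 ≡ 27t + 1 (mod 34), so 27(s − t) ≡ 0 (mod 34).
Since gcd(27, 34) = 1, 27 is invertible modulo 34, therefore s − t ≡ 0 (mod 34), i.e. s = t.
Hence T is injective.
We now compute 27⁻¹ mod 34 explicitly. Euclid's algorithm: 34 = 1·27 + 7, 27 = 3·7 + 6, 7 = 1·6 + 1; back-substituting gives 1 = 29·27 − 23·34, so 27⁻¹ ≡ 29 (mod 34).
Since T is injective, we compute T⁻¹(17): solve 27x + 1 ≡ 17 (mod 34), i.e. 27x ≡ 16 (mod 34).
Multiplying by 27⁻¹ = 29 gives x ≡ 29·16 = 464 = 13·34 + 22 ≡ 22 (mod 34).
Check: T(22) = 27·22 + 1 = 595 = 17·34 + 17 ≡ 17 (mod 34).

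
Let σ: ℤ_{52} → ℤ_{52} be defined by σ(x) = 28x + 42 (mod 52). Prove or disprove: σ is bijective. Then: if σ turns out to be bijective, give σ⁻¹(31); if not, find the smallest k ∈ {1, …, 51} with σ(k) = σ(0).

13

We have gcd(28, 52) = 4 > 1. Taking x_1 = 0 and x_2 = 13: σ(0) = 42 and σ(13) = 28·13 + 42 = 406 ≡ 42 (mod 52).
So σ(0) = σ(13) while 0 ≠ 13, hence σ is not injective, hence not bijective.
Since σ is not bijective, we find the least positive k with σ(k) = σ(0): this means 28k ≡ 0 (mod 52), i.e. 52 ∣ 28k. Since gcd(28, 52) = 4, dividing through by 4 this holds exactly when 13 ∣ 7k, and as gcd(7, 13) = 1, exactly when 13 ∣ k.
The smallest positive such k is 13.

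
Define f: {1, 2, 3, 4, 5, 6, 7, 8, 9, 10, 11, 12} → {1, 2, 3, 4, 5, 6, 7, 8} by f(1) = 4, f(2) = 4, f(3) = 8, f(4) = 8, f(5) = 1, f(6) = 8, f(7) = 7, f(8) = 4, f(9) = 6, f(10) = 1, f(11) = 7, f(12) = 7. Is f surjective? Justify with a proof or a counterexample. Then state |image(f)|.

No element maps to 2, so f is not surjective.
The image of f is {1, 4, 6, 7, 8}, which has 5 elements.

5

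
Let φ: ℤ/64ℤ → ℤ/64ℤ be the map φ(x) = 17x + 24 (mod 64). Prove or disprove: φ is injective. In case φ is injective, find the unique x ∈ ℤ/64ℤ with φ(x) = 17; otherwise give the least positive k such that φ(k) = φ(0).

By definition, φ is injective when φ(s) = φ(t) forces s = t.
If φ(s) = φ(t), then 17s ≡ 17t (mod 64). Because gcd(17, 64) = 1, we may cancel 17 to get s ≡ t (mod 64).
Thus φ is injective.
We now compute 17⁻¹ mod 64 explicitly. Euclid's algorithm: 64 = 3·17 + 13, 17 = 1·13 + 4, 13 = 3·4 + 1; back-substituting gives 1 = 49·17 − 13·64, so 17⁻¹ ≡ 49 (mod 64).
Since φ is injective, we compute φ⁻¹(17): solve 17x + 24 ≡ 17 (mod 64), i.e. 17x ≡ 57 (mod 64).
Multiplying by 17⁻¹ = 49 gives x ≡ 49·57 = 2793 = 43·64 + 41 ≡ 41 (mod 64).
Check: φ(41) = 17·41 + 24 = 721 = 11·64 + 17 ≡ 17 (mod 64).

41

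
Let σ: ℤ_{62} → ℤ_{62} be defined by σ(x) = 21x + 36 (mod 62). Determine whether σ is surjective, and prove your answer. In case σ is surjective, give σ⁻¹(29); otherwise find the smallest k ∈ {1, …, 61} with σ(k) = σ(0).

Since gcd(21, 62) = 1, 21 is invertible modulo 62. Euclid's algorithm: 62 = 2·21 + 20, 21 = 1·20 + 1; back-substituting gives 1 = 3·21 − 1·62, so 21⁻¹ ≡ 3 (mod 62).
Then y ↦ 3(y − 36) is a two-sided inverse to σ, so every y ∈ ℤ_{62} has a preimage.
Therefore σ is surjective.
Since σ is surjective, we compute σ⁻¹(29): solve 21x + 36 ≡ 29 (mod 62), i.e. 21x ≡ 55 (mod 62).
Multiplying by 21⁻¹ = 3 gives x ≡ 3·55 = 165 = 2·62 + 41 ≡ 41 (mod 62).
Check: σ(41) = 21·41 + 36 = 897 = 14·62 + 29 ≡ 29 (mod 62).

41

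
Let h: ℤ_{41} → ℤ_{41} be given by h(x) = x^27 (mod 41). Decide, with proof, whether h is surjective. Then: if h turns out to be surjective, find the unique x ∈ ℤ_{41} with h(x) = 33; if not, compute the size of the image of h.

Since 41 is prime, the nonzero elements of ℤ_{41} form a cyclic group of order 40.
As gcd(27, 40) = 1, raising to the 27th power is a bijection on this group: if s^27 ≡ t^27 then (st^{−1})^27 = 1, and the only element of order dividing gcd(27, 40) = 1 is 1, so s = t.
With h(0) = 0 this makes h injective on all of ℤ_{41}, hence bijective (finite equal-size domain and codomain). In particular h is surjective.
Since h is surjective, we find the preimage of 33. The inverse of x ↦ x^27 on (ℤ_{41})^× is x ↦ x^3, because 27·3 = 81 = 2·40 + 1 ≡ 1 (mod 40) and x^{40} = 1 for x ≠ 0 (Fermat). So h⁻¹(33) = 33^3 mod 41.
Repeated squaring mod 41: 33^1 ≡ 33, 33^2 ≡ 33² = 1089 ≡ 23. Since 3 = 2 + 1, 33^3 ≡ 23·33: 23·33 = 759 ≡ 21. So 33^3 ≡ 21 (mod 41).
Hence h⁻¹(33) = 21.

21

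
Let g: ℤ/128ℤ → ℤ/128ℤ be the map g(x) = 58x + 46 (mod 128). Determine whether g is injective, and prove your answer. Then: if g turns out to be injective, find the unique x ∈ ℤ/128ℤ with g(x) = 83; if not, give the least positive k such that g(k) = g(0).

64

Recall: injectivity means: for all a, b in the domain, g(a) = g(b) implies a = b.
We have gcd(58, 128) = 2 > 1. Taking a = 0 and b = 64: g(0) = 46 and g(64) = 58·64 + 46 = 3758 ≡ 46 (mod 128).
So g(0) = g(64) while 0 ≠ 64, hence g is not injective.
Since g is not injective, we find the least positive k with g(k) = g(0): this means 58k ≡ 0 (mod 128), i.e. 128 ∣ 58k. Since gcd(58, 128) = 2, dividing through by 2 this holds exactly when 64 ∣ 29k, and as gcd(29, 64) = 1, exactly when 64 ∣ k.
The smallest positive such k is 64.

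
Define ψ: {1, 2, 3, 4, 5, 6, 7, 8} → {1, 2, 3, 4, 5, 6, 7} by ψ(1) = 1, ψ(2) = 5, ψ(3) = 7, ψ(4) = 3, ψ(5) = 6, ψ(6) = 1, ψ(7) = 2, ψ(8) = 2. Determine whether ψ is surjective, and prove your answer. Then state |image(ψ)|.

6

No element maps to 4, so ψ is not surjective.
The image of ψ is {1, 2, 3, 5, 6, 7}, which has 6 elements.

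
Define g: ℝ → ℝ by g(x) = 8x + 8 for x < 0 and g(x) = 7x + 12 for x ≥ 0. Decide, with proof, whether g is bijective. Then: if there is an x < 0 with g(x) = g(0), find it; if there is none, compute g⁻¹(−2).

Both pieces are strictly increasing (slopes 8 and 7), so each is injective on its own interval.
The left piece maps (−∞, 0) onto (−∞, 8); the right piece maps [0, ∞) onto [12, ∞).
The images leave a gap (8 has no preimage), so g is not surjective, hence not bijective.
Because the two images are disjoint, no x < 0 has g(x) = g(0), so we compute g⁻¹(−2): −2 lies in (−∞, 8), so solve 8x + 8 = −2: x = (−2 − 8)/8 = −5/4.

-5/4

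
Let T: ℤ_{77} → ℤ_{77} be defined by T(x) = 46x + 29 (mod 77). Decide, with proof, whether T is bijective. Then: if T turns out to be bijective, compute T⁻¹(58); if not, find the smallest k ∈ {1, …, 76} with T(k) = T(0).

If T(x_1) = T(x_2), then 46x_1 ≡ 46x_2 (mod 77). Because gcd(46, 77) = 1, we may cancel 46 to get x_1 ≡ x_2 (mod 77).
We now compute 46⁻¹ mod 77 explicitly. Euclid's algorithm: 77 = 1·46 + 31, 46 = 1·31 + 15, 31 = 2·15 + 1; back-substituting gives 1 = 72·46 − 43·77, so 46⁻¹ ≡ 72 (mod 77).
For any y ∈ ℤ_{77}, x = 72(y − 29) mod 77 satisfies T(x) = 46·72(y − 29) + 29 ≡ y (since 46·72 ≡ 1 mod 77). So every y has a preimage.
Thus T is bijective.
Since T is bijective, we compute T⁻¹(58): solve 46x + 29 ≡ 58 (mod 77), i.e. 46x ≡ 29 (mod 77).
Multiplying by 46⁻¹ = 72 gives x ≡ 72·29 = 2088 = 27·77 + 9 ≡ 9 (mod 77).
Check: T(9) = 46·9 + 29 = 443 = 5·77 + 58 ≡ 58 (mod 77).

9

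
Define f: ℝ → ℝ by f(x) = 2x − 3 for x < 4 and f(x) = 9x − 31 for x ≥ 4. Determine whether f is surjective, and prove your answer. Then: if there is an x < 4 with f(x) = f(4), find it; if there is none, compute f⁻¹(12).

Both pieces are strictly increasing (slopes 2 and 9), so each is injective on its own interval.
The left piece maps (−∞, 4) onto (−∞, 5); the right piece maps [4, ∞) onto [5, ∞).
These images together cover ℝ, so f is surjective.
Because the two images are disjoint, no x < 4 has f(x) = f(4), so we compute f⁻¹(12): 12 lies in [5, ∞), so solve 9x − 31 = 12: x = (12 + 31)/9 = 43/9.

43/9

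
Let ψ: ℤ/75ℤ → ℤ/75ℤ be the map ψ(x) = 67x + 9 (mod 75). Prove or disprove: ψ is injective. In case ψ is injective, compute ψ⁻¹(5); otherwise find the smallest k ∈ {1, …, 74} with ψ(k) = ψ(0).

If ψ(x_1) = ψ(x_2), then 67x_1 ≡ 67x_2 (mod 75). Because gcd(67, 75) = 1, we may cancel 67 to get x_1 ≡ x_2 (mod 75).
Therefore ψ is injective.
We now compute 67⁻¹ mod 75 explicitly. Euclid's algorithm: 75 = 1·67 + 8, 67 = 8·8 + 3, 8 = 2·3 + 2, 3 = 1·2 + 1; back-substituting gives 1 = 28·67 − 25·75, so 67⁻¹ ≡ 28 (mod 75).
Since ψ is injective, we find ψ⁻¹(5): we need 67x ≡ 5 − 9 ≡ 71 (mod 75). Using 67⁻¹ = 28: x ≡ 28·71 = 1988 = 26·75 + 38, so x = 38.
Check: ψ(38) = 67·38 + 9 = 2555 = 34·75 + 5 ≡ 5 (mod 75).

38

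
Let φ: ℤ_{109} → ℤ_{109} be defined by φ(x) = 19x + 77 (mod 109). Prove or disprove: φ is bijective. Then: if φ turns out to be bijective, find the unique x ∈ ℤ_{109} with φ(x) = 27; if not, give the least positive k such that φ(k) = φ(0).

49

Recall: φ is injective when φ(x_1) = φ(x_2) forces x_1 = x_2.
If φ(x_1) = φ(x_2), then 19x_1 ≡ 19x_2 (mod 109). Because gcd(19, 109) = 1, we may cancel 19 to get x_1 ≡ x_2 (mod 109).
We now compute 19⁻¹ mod 109 explicitly. Euclid's algorithm: 109 = 5·19 + 14, 19 = 1·14 + 5, 14 = 2·5 + 4, 5 = 1·4 + 1; back-substituting gives 1 = 23·19 − 4·109, so 19⁻¹ ≡ 23 (mod 109).
For any y ∈ ℤ_{109}, x = 23(y − 77) mod 109 satisfies φ(x) = 19·23(y − 77) + 77 ≡ y (since 19·23 ≡ 1 mod 109). So every y has a preimage.
Thus φ is bijective.
Since φ is bijective, we compute φ⁻¹(27): solve 19x + 77 ≡ 27 (mod 109), i.e. 19x ≡ 59 (mod 109).
Multiplying by 19⁻¹ = 23 gives x ≡ 23·59 = 1357 = 12·109 + 49 ≡ 49 (mod 109).
Check: φ(49) = 19·49 + 77 = 1008 = 9·109 + 27 ≡ 27 (mod 109).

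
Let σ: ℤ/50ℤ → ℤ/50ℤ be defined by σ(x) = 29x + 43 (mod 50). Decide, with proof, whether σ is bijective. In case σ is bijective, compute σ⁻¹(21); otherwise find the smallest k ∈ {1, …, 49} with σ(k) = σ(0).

Recall that σ is injective when σ(s) = σ(t) forces s = t.
If σ(s) = σ(t), then 29s ≡ 29t (mod 50). Because gcd(29, 50) = 1, we may cancel 29 to get s ≡ t (mod 50).
We now compute 29⁻¹ mod 50 explicitly. Euclid's algorithm: 50 = 1·29 + 21, 29 = 1·21 + 8, 21 = 2·8 + 5, 8 = 1·5 + 3, 5 = 1·3 + 2, 3 = 1·2 + 1; back-substituting gives 1 = 19·29 − 11·50, so 29⁻¹ ≡ 19 (mod 50).
Then y ↦ 19(y − 43) is a two-sided inverse to σ, so every y ∈ ℤ/50ℤ has a preimage.
Hence σ is bijective.
Since σ is bijective, we compute σ⁻¹(21): solve 29x + 43 ≡ 21 (mod 50), i.e. 29x ≡ 28 (mod 50).
Multiplying by 29⁻¹ = 19 gives x ≡ 19·28 = 532 = 10·50 + 32 ≡ 32 (mod 50).
Check: σ(32) = 29·32 + 43 = 971 = 19·50 + 21 ≡ 21 (mod 50).

32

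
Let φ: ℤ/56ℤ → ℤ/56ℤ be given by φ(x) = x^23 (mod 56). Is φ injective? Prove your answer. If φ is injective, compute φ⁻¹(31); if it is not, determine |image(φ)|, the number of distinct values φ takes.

φ(0) = 0^23 = 0.
φ(14): Repeated squaring mod 56: 14^1 ≡ 14, 14^2 ≡ 14² = 196 ≡ 28, 14^4 ≡ 28² = 784 ≡ 0, 14^8 ≡ 0² = 0, 14^16 ≡ 0² = 0. Since 23 = 16 + 4 + 2 + 1, 14^23 ≡ 0·0·28·14: 0·0 = 0, then 0·28 = 0, then 0·14 = 0. So 14^23 ≡ 0 (mod 56).
So φ(0) = φ(14) = 0 while 0 ≠ 14, hence φ is not injective.
Since φ is not injective, we determine |image(φ)|. Computing x^23 mod 56 for each x (by repeated squaring, reducing mod 56 at every step), the values φ(0), φ(1), …, φ(55) are: 0, 1, 32, 19, 16, 45, 48, 7, 8, 25, 40, 51, 24, 13, 0, 15, 32, 33, 16, 3, 48, 21, 8, 39, 40, 9, 24, 27, 0, 29, 32, 47, 16, 17, 48, 35, 8, 53, 40, 23, 24, 41, 0, 43, 32, 5, 16, 31, 48, 49, 8, 11, 40, 37, 24, 55.
The distinct values are {0, 1, 3, 5, 7, 8, 9, 11, 13, 15, 16, 17, 19, 21, 23, 24, 25, 27, 29, 31, 32, 33, 35, 37, 39, 40, 41, 43, 45, 47, 48, 49, 51, 53, 55}; there are 35 of them.

35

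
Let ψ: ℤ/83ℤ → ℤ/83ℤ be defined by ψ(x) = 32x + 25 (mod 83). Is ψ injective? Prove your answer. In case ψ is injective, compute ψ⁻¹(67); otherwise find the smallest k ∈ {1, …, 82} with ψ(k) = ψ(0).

If ψ(a) = ψ(b), then 32a ≡ 32b (mod 83). Because gcd(32, 83) = 1, we may cancel 32 to get a ≡ b (mod 83).
Hence ψ is injective.
We now compute 32⁻¹ mod 83 explicitly. Euclid's algorithm: 83 = 2·32 + 19, 32 = 1·19 + 13, 19 = 1·13 + 6, 13 = 2·6 + 1; back-substituting gives 1 = 13·32 − 5·83, so 32⁻¹ ≡ 13 (mod 83).
Since ψ is injective, we find ψ⁻¹(67): we need 32x ≡ 67 − 25 ≡ 42 (mod 83). Using 32⁻¹ = 13: x ≡ 13·42 = 546 = 6·83 + 48, so x = 48.
Check: ψ(48) = 32·48 + 25 = 1561 = 18·83 + 67 ≡ 67 (mod 83).

48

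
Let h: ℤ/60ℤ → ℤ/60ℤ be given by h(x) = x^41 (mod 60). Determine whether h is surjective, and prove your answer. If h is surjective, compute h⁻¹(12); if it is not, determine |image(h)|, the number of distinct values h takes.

45

h(0) = 0^41 = 0.
h(30): Repeated squaring mod 60: 30^1 ≡ 30, 30^2 ≡ 30² = 900 ≡ 0, 30^4 ≡ 0² = 0, 30^8 ≡ 0² = 0, 30^16 ≡ 0² = 0, 30^32 ≡ 0² = 0. Since 41 = 32 + 8 + 1, 30^41 ≡ 0·0·30: 0·0 = 0, then 0·30 = 0. So 30^41 ≡ 0 (mod 60).
So h(0) = h(30) = 0 while 0 ≠ 30, thus h is not injective.
A non-injective map from the 60-element set ℤ/60ℤ to itself takes at most 59 distinct values, so it cannot be surjective. Thus h is not surjective.
Since h is not surjective, we determine |image(h)|. Computing x^41 mod 60 for each x (by repeated squaring, reducing mod 60 at every step), the values h(0), h(1), …, h(59) are: 0, 1, 32, 3, 4, 5, 36, 7, 8, 9, 40, 11, 12, 13, 44, 15, 16, 17, 48, 19, 20, 21, 52, 23, 24, 25, 56, 27, 28, 29, 0, 31, 32, 33, 4, 35, 36, 37, 8, 39, 40, 41, 12, 43, 44, 45, 16, 47, 48, 49, 20, 51, 52, 53, 24, 55, 56, 57, 28, 59.
The distinct values are {0, 1, 3, 4, 5, 7, 8, 9, 11, 12, 13, 15, 16, 17, 19, 20, 21, 23, 24, 25, 27, 28, 29, 31, 32, 33, 35, 36, 37, 39, 40, 41, 43, 44, 45, 47, 48, 49, 51, 52, 53, 55, 56, 57, 59}; there are 45 of them.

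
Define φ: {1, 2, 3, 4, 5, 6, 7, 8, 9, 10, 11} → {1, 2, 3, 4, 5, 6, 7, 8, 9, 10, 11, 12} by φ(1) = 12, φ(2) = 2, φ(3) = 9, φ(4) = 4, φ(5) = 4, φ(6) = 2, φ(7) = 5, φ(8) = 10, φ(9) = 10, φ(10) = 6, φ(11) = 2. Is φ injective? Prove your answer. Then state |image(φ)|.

7

φ(4) = 4 = φ(5) with 4 ≠ 5, so φ is not injective.
The image of φ is {2, 4, 5, 6, 9, 10, 12}, which has 7 elements.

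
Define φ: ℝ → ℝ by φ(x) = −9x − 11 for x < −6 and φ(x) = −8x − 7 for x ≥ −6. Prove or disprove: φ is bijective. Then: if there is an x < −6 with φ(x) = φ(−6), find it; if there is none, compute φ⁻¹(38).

-45/8

Both pieces are strictly decreasing (slopes −9 and −8), so each is injective on its own interval.
The left piece maps (−∞, −6) onto (43, ∞); the right piece maps [−6, ∞) onto (−∞, 41].
The images leave a gap (43 has no preimage), so φ is not surjective, hence not bijective.
Because the two images are disjoint, no x < −6 has φ(x) = φ(−6), so we compute φ⁻¹(38): 38 lies in (−∞, 41], so solve −8x − 7 = 38: x = (38 + 7)/(−8) = −45/8.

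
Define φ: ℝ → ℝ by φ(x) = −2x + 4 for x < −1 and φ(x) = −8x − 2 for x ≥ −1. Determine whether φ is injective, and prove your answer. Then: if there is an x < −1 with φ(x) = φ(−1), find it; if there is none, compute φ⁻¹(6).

-1

Both pieces are strictly decreasing (slopes −2 and −8), so each is injective on its own interval.
The left piece maps (−∞, −1) onto (6, ∞); the right piece maps [−1, ∞) onto (−∞, 6].
These images are disjoint, so no value is attained by both pieces. Thus φ is injective.
Because the two images are disjoint, no x < −1 has φ(x) = φ(−1), so we compute φ⁻¹(6): 6 lies in (−∞, 6], so solve −8x − 2 = 6: x = (6 + 2)/(−8) = −1.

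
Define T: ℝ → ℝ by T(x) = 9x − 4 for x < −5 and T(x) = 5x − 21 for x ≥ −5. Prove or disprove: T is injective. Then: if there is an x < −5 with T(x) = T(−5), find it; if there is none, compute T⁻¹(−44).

-23/5

Both pieces are strictly increasing (slopes 9 and 5), so each is injective on its own interval.
The left piece maps (−∞, −5) onto (−∞, −49); the right piece maps [−5, ∞) onto [−46, ∞).
These images are disjoint, so no value is attained by both pieces. Therefore T is injective.
Because the two images are disjoint, no x < −5 has T(x) = T(−5), so we compute T⁻¹(−44): −44 lies in [−46, ∞), so solve 5x − 21 = −44: x = (−44 + 21)/5 = −23/5.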